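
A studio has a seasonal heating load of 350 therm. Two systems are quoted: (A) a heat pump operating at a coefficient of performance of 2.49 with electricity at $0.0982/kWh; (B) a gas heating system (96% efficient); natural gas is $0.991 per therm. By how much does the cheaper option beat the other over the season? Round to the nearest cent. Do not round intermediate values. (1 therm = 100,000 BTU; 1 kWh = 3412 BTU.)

Heat load = 350 therm × 100,000 = 35,000,000 BTU
Gas: input = 35,000,000 / 0.96 = 36,458,333 BTU = 364.6 therm → 364.6 × $0.991 = $361.30
Heat pump: 35,000,000 BTU / 3412 = 10,260 kWh heat; / 2.49 = 4,120 kWh in → × $0.0982 = $404.55
Difference = |$361.30 − $404.55| = $43.25

$43.25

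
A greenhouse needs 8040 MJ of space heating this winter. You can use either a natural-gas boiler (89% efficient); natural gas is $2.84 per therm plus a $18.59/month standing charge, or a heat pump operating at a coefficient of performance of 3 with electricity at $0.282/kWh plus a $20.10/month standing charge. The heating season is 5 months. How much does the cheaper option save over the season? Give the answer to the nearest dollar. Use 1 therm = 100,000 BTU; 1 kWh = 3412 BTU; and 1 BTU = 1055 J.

Heat load = 8040 MJ = 8,040,000,000 J / 1055 = 7,620,853 BTU
Gas: input = 7,620,853 / 0.89 = 8,562,756 BTU = 85.63 therm → 85.63 × $2.84 = $243.18; + 5 × $18.59 standing = $336.13
Heat pump: 7,620,853 BTU / 3412 = 2,234 kWh heat; / 3 = 744.5 kWh in → × $0.282 = $209.95; + 5 × $20.10 standing = $310.45
Difference = |$336.13 − $310.45| = $25.68 ≈ $26

$26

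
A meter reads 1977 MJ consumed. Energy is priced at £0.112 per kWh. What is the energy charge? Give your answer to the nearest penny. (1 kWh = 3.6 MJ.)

1977 MJ × (0.27778 kWh/MJ) = 549.2 kWh
Cost = 549.2 kWh × £0.112/kWh = £61.51

£61.51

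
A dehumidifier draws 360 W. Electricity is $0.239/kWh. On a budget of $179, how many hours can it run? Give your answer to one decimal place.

Energy budget = $179 / $0.239 per kWh = 749 kWh = 748,954 Wh
Runtime = 748,954 Wh / 360 W = 2,080 h

2080.4 h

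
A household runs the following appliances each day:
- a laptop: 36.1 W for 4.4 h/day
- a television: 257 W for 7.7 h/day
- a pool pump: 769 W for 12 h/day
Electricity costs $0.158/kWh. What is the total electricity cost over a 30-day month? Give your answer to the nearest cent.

$53.87

laptop: 36.1 W × 4.4 h × 30 d = 4,765 Wh = 4.765 kWh
television: 257 W × 7.7 h × 30 d = 59,367 Wh = 59.37 kWh
pool pump: 769 W × 12 h × 30 d = 276,840 Wh = 276.8 kWh
Total energy = 4.765 + 59.37 + 276.8 = 341 kWh
Cost = 341 kWh × $0.158 = $53.87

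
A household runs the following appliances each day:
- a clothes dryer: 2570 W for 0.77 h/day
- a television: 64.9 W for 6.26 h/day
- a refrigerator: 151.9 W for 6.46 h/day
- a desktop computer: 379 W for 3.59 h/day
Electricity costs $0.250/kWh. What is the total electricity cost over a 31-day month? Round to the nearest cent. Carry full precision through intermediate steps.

$36.63

clothes dryer: 2570 W × 0.77 h × 31 d = 61,346 Wh = 61.35 kWh
television: 64.9 W × 6.26 h × 31 d = 12,594 Wh = 12.59 kWh
refrigerator: 151.9 W × 6.46 h × 31 d = 30,419 Wh = 30.42 kWh
desktop computer: 379 W × 3.59 h × 31 d = 42,179 Wh = 42.18 kWh
Total energy = 61.35 + 12.59 + 30.42 + 42.18 = 146.5 kWh
Cost = 146.5 kWh × $0.250 = $36.63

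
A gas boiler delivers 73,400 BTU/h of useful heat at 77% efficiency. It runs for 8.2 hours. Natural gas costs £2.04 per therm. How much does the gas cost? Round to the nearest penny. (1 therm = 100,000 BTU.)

Heat delivered = 73,400 BTU/h × 8.2 h = 601,880 BTU
Gas input = 601,880 / 0.77 = 781,662 BTU
= 781,662 / 100,000 = 7.817 therm
Cost = 7.817 × £2.04/therm = £15.95

£15.95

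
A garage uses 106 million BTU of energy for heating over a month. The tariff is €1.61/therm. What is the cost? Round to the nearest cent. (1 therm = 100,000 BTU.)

€1706.60

106 million BTU × (10 therm/million BTU) = 1,060 therm
Cost = 1,060 therm × €1.61/therm = €1,706.60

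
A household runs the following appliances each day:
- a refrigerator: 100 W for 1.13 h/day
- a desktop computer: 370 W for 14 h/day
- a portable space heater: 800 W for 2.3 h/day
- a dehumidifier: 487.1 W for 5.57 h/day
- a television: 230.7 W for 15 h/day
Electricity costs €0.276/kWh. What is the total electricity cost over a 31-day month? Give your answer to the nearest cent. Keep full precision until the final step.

€113.85

refrigerator: 100 W × 1.13 h × 31 d = 3,503 Wh = 3.503 kWh
desktop computer: 370 W × 14 h × 31 d = 160,580 Wh = 160.6 kWh
portable space heater: 800 W × 2.3 h × 31 d = 57,040 Wh = 57.04 kWh
dehumidifier: 487.1 W × 5.57 h × 31 d = 84,108 Wh = 84.11 kWh
television: 230.7 W × 15 h × 31 d = 107,276 Wh = 107.3 kWh
Total energy = 3.503 + 160.6 + 57.04 + 84.11 + 107.3 = 412.5 kWh
Cost = 412.5 kWh × €0.276 = €113.85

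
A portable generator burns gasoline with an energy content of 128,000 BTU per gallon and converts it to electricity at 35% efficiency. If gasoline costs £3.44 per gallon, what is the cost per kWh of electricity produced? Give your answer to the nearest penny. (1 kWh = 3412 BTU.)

£0.26

Electrical output per gallon = 128,000 BTU × 0.35 / 3412 BTU/kWh = 13.13 kWh
Cost per kWh = £3.44 / 13.13 kWh = £0.262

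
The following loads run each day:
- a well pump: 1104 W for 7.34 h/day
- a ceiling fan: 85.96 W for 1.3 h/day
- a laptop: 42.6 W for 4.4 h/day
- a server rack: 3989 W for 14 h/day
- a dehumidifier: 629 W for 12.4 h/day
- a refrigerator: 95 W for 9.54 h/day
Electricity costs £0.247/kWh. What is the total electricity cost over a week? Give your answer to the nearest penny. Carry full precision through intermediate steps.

well pump: 1104 W × 7.34 h × 7 d = 56,724 Wh = 56.72 kWh
ceiling fan: 85.96 W × 1.3 h × 7 d = 782 Wh = 0.7822 kWh
laptop: 42.6 W × 4.4 h × 7 d = 1,312 Wh = 1.312 kWh
server rack: 3989 W × 14 h × 7 d = 390,922 Wh = 390.9 kWh
dehumidifier: 629 W × 12.4 h × 7 d = 54,597 Wh = 54.6 kWh
refrigerator: 95 W × 9.54 h × 7 d = 6,344 Wh = 6.344 kWh
Total energy = 56.72 + 0.7822 + 1.312 + 390.9 + 54.6 + 6.344 = 510.7 kWh
Cost = 510.7 kWh × £0.247 = £126.14

£126.14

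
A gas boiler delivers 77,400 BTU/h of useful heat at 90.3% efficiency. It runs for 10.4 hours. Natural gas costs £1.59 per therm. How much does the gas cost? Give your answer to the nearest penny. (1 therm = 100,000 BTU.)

£14.17

Heat delivered = 77,400 BTU/h × 10.4 h = 804,960 BTU
Gas input = 804,960 / 0.903 = 891,429 BTU
= 891,429 / 100,000 = 8.914 therm
Cost = 8.914 × £1.59/therm = £14.17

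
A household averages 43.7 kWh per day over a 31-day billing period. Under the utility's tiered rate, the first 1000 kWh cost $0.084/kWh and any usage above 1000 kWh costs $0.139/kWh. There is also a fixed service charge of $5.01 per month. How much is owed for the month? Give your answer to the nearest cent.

Usage = 43.7 kWh/day × 31 days = 1354.7 kWh
First 1000 kWh × $0.084 = $84.00
Remaining 354.7 kWh × $0.139 = $49.30
Energy charge = $133.30; + service $5.01 = $138.31

$138.31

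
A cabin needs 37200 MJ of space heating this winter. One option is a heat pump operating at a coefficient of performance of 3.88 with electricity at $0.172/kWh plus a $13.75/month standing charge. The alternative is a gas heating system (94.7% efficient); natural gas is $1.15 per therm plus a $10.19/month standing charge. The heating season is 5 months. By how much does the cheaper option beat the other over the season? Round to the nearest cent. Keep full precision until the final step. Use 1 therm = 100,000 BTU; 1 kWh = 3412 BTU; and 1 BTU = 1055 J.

$47.73

Heat load = 37200 MJ = 37,200,000,000 J / 1055 = 35,260,664 BTU
Gas: input = 35,260,664 / 0.947 = 37,234,069 BTU = 372.3 therm → 372.3 × $1.15 = $428.19; + 5 × $10.19 standing = $479.14
Heat pump: 35,260,664 BTU / 3412 = 10,330 kWh heat; / 3.88 = 2,663 kWh in → × $0.172 = $458.12; + 5 × $13.75 standing = $526.87
Difference = |$479.14 − $526.87| = $47.73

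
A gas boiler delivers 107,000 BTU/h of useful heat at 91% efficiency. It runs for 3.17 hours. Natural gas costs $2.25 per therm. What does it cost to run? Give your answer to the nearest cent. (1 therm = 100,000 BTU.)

$8.39

Heat delivered = 107,000 BTU/h × 3.17 h = 339,190 BTU
Gas input = 339,190 / 0.91 = 372,736 BTU
= 372,736 / 100,000 = 3.727 therm
Cost = 3.727 × $2.25/therm = $8.39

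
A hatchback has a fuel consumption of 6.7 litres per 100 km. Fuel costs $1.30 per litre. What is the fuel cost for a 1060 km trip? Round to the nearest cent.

Fuel = 6.7 L/100 km × 1060 km / 100 = 71.02 L
Cost = 71.02 L × $1.30/L = $92.33

$92.33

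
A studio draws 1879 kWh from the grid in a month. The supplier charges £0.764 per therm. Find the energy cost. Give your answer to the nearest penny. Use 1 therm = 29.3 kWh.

£49.00

1879 kWh × (0.03413 therm/kWh) = 64.13 therm
Cost = 64.13 therm × £0.764/therm = £49.00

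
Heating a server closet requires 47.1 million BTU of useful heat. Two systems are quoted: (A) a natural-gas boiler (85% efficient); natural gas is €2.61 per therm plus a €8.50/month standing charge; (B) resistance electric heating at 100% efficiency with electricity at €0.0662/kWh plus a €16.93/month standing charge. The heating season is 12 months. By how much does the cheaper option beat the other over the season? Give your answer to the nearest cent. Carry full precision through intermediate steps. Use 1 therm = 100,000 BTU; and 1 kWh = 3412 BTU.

Heat load = 47.1 × 10⁶ BTU = 47,100,000 BTU
Gas: input = 47,100,000 / 0.85 = 55,411,765 BTU = 554.1 therm → 554.1 × €2.61 = €1,446.25; + 12 × €8.50 standing = €1,548.25
Electric: 47,100,000 BTU / 3412 = 13,800 kWh → × €0.0662 = €913.84; + 12 × €16.93 standing = €1,117.00
Difference = |€1,548.25 − €1,117.00| = €431.25

€431.25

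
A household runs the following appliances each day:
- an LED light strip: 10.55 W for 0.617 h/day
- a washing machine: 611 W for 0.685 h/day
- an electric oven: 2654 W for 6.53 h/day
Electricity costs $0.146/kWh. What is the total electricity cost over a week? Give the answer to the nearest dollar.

$18

LED light strip: 10.55 W × 0.617 h × 7 d = 46 Wh = 0.04557 kWh
washing machine: 611 W × 0.685 h × 7 d = 2,930 Wh = 2.93 kWh
electric oven: 2654 W × 6.53 h × 7 d = 121,314 Wh = 121.3 kWh
Total energy = 0.04557 + 2.93 + 121.3 = 124.3 kWh
Cost = 124.3 kWh × $0.146 = $18.15 ≈ $18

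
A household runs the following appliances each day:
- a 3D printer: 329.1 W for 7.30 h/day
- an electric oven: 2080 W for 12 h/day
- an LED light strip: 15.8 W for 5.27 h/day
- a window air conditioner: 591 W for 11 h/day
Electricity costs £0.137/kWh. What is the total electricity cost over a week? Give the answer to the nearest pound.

3D printer: 329.1 W × 7.30 h × 7 d = 16,817 Wh = 16.82 kWh
electric oven: 2080 W × 12 h × 7 d = 174,720 Wh = 174.7 kWh
LED light strip: 15.8 W × 5.27 h × 7 d = 583 Wh = 0.5829 kWh
window air conditioner: 591 W × 11 h × 7 d = 45,507 Wh = 45.51 kWh
Total energy = 16.82 + 174.7 + 0.5829 + 45.51 = 237.6 kWh
Cost = 237.6 kWh × £0.137 = £32.55 ≈ £33

£33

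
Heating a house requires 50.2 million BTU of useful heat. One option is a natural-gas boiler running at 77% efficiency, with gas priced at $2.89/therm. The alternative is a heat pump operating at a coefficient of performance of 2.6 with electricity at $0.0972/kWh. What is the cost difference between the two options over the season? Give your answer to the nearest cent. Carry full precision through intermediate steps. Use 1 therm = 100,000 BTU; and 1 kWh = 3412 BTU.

$1334.10

Heat load = 50.2 × 10⁶ BTU = 50,200,000 BTU
Gas: input = 50,200,000 / 0.770 = 65,194,805 BTU = 651.9 therm → 651.9 × $2.89 = $1,884.13
Heat pump: 50,200,000 BTU / 3412 = 14,710 kWh heat; / 2.6 = 5,659 kWh in → × $0.0972 = $550.03
Difference = |$1,884.13 − $550.03| = $1,334.10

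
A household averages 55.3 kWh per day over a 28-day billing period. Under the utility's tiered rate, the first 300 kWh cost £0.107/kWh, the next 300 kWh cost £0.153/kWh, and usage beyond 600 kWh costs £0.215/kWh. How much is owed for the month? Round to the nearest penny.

£281.91

Usage = 55.3 kWh/day × 28 days = 1548.4 kWh
First 300 kWh × £0.107 = £32.10
Next 300 kWh × £0.153 = £45.90
Remaining 948.4 kWh × £0.215 = £203.91
Total = £281.91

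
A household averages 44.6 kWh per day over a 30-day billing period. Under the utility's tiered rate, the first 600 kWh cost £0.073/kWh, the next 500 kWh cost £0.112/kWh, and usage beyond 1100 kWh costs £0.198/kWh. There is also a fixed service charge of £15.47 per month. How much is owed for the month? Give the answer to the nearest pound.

Usage = 44.6 kWh/day × 30 days = 1338 kWh
First 600 kWh × £0.073 = £43.80
Next 500 kWh × £0.112 = £56.00
Remaining 238 kWh × £0.198 = £47.12
Energy charge = £146.92; + service £15.47 = £162.39 ≈ £162

£162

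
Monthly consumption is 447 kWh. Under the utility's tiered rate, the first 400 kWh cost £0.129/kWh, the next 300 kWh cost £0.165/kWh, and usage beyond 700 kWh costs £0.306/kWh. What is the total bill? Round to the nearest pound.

First 400 kWh × £0.129 = £51.60
Next 47 kWh × £0.165 = £7.76
Remaining tier: 0 kWh (not reached)
Total = £59.36 ≈ £59

£59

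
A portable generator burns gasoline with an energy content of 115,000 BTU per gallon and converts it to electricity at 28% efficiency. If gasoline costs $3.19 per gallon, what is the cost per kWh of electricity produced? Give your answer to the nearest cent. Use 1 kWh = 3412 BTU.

$0.34

Electrical output per gallon = 115,000 BTU × 0.28 / 3412 BTU/kWh = 9.437 kWh
Cost per kWh = $3.19 / 9.437 kWh = $0.338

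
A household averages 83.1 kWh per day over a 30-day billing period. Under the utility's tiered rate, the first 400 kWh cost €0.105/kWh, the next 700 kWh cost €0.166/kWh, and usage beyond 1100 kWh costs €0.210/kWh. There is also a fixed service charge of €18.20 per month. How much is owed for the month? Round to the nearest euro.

Usage = 83.1 kWh/day × 30 days = 2493 kWh
First 400 kWh × €0.105 = €42.00
Next 700 kWh × €0.166 = €116.20
Remaining 1393 kWh × €0.210 = €292.53
Energy charge = €450.73; + service €18.20 = €468.93 ≈ €469

€469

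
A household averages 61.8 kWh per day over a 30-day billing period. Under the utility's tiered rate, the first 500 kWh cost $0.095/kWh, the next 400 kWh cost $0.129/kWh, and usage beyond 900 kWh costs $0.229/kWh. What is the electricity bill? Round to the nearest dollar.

$318

Usage = 61.8 kWh/day × 30 days = 1854 kWh
First 500 kWh × $0.095 = $47.50
Next 400 kWh × $0.129 = $51.60
Remaining 954 kWh × $0.229 = $218.47
Total = $317.57 ≈ $318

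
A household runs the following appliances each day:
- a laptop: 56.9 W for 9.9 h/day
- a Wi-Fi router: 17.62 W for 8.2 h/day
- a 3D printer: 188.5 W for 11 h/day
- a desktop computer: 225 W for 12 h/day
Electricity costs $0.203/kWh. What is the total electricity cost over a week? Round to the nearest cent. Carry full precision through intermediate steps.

$7.79

laptop: 56.9 W × 9.9 h × 7 d = 3,943 Wh = 3.943 kWh
Wi-Fi router: 17.62 W × 8.2 h × 7 d = 1,011 Wh = 1.011 kWh
3D printer: 188.5 W × 11 h × 7 d = 14,514 Wh = 14.51 kWh
desktop computer: 225 W × 12 h × 7 d = 18,900 Wh = 18.9 kWh
Total energy = 3.943 + 1.011 + 14.51 + 18.9 = 38.37 kWh
Cost = 38.37 kWh × $0.203 = $7.79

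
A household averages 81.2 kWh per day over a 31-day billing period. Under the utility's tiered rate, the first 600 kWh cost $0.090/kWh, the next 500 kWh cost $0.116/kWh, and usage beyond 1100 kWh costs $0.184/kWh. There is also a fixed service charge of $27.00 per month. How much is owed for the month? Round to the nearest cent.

$399.76

Usage = 81.2 kWh/day × 31 days = 2517.2 kWh
First 600 kWh × $0.090 = $54.00
Next 500 kWh × $0.116 = $58.00
Remaining 1417.2 kWh × $0.184 = $260.76
Energy charge = $372.76; + service $27.00 = $399.76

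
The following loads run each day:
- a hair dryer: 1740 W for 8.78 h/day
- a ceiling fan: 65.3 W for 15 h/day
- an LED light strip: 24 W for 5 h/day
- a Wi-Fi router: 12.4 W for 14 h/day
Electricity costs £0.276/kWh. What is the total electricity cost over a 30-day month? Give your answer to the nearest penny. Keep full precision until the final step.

£137.04

hair dryer: 1740 W × 8.78 h × 30 d = 458,316 Wh = 458.3 kWh
ceiling fan: 65.3 W × 15 h × 30 d = 29,385 Wh = 29.39 kWh
LED light strip: 24 W × 5 h × 30 d = 3,600 Wh = 3.6 kWh
Wi-Fi router: 12.4 W × 14 h × 30 d = 5,208 Wh = 5.208 kWh
Total energy = 458.3 + 29.39 + 3.6 + 5.208 = 496.5 kWh
Cost = 496.5 kWh × £0.276 = £137.04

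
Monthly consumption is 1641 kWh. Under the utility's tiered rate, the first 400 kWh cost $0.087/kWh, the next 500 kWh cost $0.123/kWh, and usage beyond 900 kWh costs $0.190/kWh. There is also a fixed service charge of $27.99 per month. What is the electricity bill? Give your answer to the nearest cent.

First 400 kWh × $0.087 = $34.80
Next 500 kWh × $0.123 = $61.50
Remaining 741 kWh × $0.190 = $140.79
Energy charge = $237.09; + service $27.99 = $265.08

$265.08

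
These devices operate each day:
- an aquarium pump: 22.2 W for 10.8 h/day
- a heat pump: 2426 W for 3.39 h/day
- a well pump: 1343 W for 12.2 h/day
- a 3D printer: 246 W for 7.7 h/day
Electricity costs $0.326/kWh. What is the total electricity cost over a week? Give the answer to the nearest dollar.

aquarium pump: 22.2 W × 10.8 h × 7 d = 1,678 Wh = 1.678 kWh
heat pump: 2426 W × 3.39 h × 7 d = 57,569 Wh = 57.57 kWh
well pump: 1343 W × 12.2 h × 7 d = 114,692 Wh = 114.7 kWh
3D printer: 246 W × 7.7 h × 7 d = 13,259 Wh = 13.26 kWh
Total energy = 1.678 + 57.57 + 114.7 + 13.26 = 187.2 kWh
Cost = 187.2 kWh × $0.326 = $61.03 ≈ $61

$61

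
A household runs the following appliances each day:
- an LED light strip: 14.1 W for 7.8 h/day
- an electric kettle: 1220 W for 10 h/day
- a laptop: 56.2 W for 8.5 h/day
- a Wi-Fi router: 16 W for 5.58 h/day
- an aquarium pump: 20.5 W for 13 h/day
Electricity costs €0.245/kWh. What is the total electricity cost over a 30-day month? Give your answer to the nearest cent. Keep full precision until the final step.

€96.60

LED light strip: 14.1 W × 7.8 h × 30 d = 3,299 Wh = 3.299 kWh
electric kettle: 1220 W × 10 h × 30 d = 366,000 Wh = 366 kWh
laptop: 56.2 W × 8.5 h × 30 d = 14,331 Wh = 14.33 kWh
Wi-Fi router: 16 W × 5.58 h × 30 d = 2,678 Wh = 2.678 kWh
aquarium pump: 20.5 W × 13 h × 30 d = 7,995 Wh = 7.995 kWh
Total energy = 3.299 + 366 + 14.33 + 2.678 + 7.995 = 394.3 kWh
Cost = 394.3 kWh × €0.245 = €96.60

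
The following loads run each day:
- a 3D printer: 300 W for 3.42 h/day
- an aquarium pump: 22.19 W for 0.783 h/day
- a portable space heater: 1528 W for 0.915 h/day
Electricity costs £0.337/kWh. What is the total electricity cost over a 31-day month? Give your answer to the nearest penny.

£25.51

3D printer: 300 W × 3.42 h × 31 d = 31,806 Wh = 31.81 kWh
aquarium pump: 22.19 W × 0.783 h × 31 d = 539 Wh = 0.5386 kWh
portable space heater: 1528 W × 0.915 h × 31 d = 43,342 Wh = 43.34 kWh
Total energy = 31.81 + 0.5386 + 43.34 = 75.69 kWh
Cost = 75.69 kWh × £0.337 = £25.51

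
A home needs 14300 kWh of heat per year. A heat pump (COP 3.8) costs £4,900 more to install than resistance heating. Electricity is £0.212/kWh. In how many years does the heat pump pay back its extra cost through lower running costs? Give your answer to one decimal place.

Resistance: 14300 kWh × £0.212 = £3,031.60/yr
Heat pump: 14300 / 3.8 = 3763 kWh in → × £0.212 = £797.79/yr
Annual savings = £2,233.81
Payback = £4,900 / £2,233.81 = 2.19 years

2.2 years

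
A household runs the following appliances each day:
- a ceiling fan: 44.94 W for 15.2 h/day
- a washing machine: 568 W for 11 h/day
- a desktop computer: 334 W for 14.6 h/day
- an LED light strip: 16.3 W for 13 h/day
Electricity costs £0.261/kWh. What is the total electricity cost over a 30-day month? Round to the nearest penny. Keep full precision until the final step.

ceiling fan: 44.94 W × 15.2 h × 30 d = 20,493 Wh = 20.49 kWh
washing machine: 568 W × 11 h × 30 d = 187,440 Wh = 187.4 kWh
desktop computer: 334 W × 14.6 h × 30 d = 146,292 Wh = 146.3 kWh
LED light strip: 16.3 W × 13 h × 30 d = 6,357 Wh = 6.357 kWh
Total energy = 20.49 + 187.4 + 146.3 + 6.357 = 360.6 kWh
Cost = 360.6 kWh × £0.261 = £94.11

£94.11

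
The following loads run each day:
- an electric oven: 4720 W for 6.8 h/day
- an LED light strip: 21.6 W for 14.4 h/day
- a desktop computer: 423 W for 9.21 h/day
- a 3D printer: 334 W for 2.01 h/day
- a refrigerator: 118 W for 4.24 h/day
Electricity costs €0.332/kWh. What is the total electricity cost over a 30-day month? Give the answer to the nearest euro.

electric oven: 4720 W × 6.8 h × 30 d = 962,880 Wh = 962.9 kWh
LED light strip: 21.6 W × 14.4 h × 30 d = 9,331 Wh = 9.331 kWh
desktop computer: 423 W × 9.21 h × 30 d = 116,875 Wh = 116.9 kWh
3D printer: 334 W × 2.01 h × 30 d = 20,140 Wh = 20.14 kWh
refrigerator: 118 W × 4.24 h × 30 d = 15,010 Wh = 15.01 kWh
Total energy = 962.9 + 9.331 + 116.9 + 20.14 + 15.01 = 1,124 kWh
Cost = 1,124 kWh × €0.332 = €373.25 ≈ €373

€373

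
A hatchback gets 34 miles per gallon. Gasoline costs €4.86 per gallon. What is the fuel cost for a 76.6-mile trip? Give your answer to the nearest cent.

€10.95

Fuel = 76.6 mi / 34 mpg = 2.253 gal
Cost = 2.253 gal × €4.86/gal = €10.95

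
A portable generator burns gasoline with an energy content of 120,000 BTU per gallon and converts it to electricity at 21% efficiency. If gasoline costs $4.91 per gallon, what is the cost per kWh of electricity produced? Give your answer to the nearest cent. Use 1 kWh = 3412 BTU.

Electrical output per gallon = 120,000 BTU × 0.21 / 3412 BTU/kWh = 7.386 kWh
Cost per kWh = $4.91 / 7.386 kWh = $0.665

$0.66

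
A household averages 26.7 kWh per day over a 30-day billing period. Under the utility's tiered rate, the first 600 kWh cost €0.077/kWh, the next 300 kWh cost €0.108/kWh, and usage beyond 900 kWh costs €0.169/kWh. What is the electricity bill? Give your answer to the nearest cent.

Usage = 26.7 kWh/day × 30 days = 801 kWh
First 600 kWh × €0.077 = €46.20
Next 201 kWh × €0.108 = €21.71
Remaining tier: 0 kWh (not reached)
Total = €67.91

€67.91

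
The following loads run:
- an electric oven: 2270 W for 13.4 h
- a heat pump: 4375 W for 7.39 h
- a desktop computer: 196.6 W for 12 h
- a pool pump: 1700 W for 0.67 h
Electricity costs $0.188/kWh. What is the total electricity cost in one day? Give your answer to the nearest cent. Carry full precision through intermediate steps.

electric oven: 2270 W × 13.4 h = 30,418 Wh = 30.42 kWh
heat pump: 4375 W × 7.39 h = 32,331 Wh = 32.33 kWh
desktop computer: 196.6 W × 12 h = 2,359 Wh = 2.359 kWh
pool pump: 1700 W × 0.67 h = 1,139 Wh = 1.139 kWh
Total energy = 30.42 + 32.33 + 2.359 + 1.139 = 66.25 kWh
Cost = 66.25 kWh × $0.188 = $12.45

$12.45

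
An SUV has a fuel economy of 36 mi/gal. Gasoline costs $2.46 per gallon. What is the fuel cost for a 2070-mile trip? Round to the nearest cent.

$141.45

Fuel = 2070 mi / 36 mpg = 57.5 gal
Cost = 57.5 gal × $2.46/gal = $141.45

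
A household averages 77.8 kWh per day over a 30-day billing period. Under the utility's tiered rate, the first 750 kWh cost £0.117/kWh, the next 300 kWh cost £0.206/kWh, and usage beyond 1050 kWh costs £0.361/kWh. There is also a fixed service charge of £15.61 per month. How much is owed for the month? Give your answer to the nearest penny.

Usage = 77.8 kWh/day × 30 days = 2334 kWh
First 750 kWh × £0.117 = £87.75
Next 300 kWh × £0.206 = £61.80
Remaining 1284 kWh × £0.361 = £463.52
Energy charge = £613.07; + service £15.61 = £628.68

£628.68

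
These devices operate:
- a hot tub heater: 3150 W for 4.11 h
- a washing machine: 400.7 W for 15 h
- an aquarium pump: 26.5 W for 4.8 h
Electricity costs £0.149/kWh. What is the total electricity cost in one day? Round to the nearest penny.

£2.84

hot tub heater: 3150 W × 4.11 h = 12,947 Wh = 12.95 kWh
washing machine: 400.7 W × 15 h = 6,010 Wh = 6.011 kWh
aquarium pump: 26.5 W × 4.8 h = 127 Wh = 0.1272 kWh
Total energy = 12.95 + 6.011 + 0.1272 = 19.08 kWh
Cost = 19.08 kWh × £0.149 = £2.84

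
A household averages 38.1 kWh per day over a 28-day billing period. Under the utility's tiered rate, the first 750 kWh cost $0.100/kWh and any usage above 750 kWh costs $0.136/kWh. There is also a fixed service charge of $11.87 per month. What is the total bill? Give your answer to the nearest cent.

Usage = 38.1 kWh/day × 28 days = 1066.8 kWh
First 750 kWh × $0.100 = $75.00
Remaining 316.8 kWh × $0.136 = $43.08
Energy charge = $118.08; + service $11.87 = $129.95

$129.95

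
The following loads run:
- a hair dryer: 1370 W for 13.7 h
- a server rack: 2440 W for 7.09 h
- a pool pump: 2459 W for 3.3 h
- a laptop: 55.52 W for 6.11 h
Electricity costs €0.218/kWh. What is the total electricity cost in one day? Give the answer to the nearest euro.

€10

hair dryer: 1370 W × 13.7 h = 18,769 Wh = 18.77 kWh
server rack: 2440 W × 7.09 h = 17,300 Wh = 17.3 kWh
pool pump: 2459 W × 3.3 h = 8,115 Wh = 8.115 kWh
laptop: 55.52 W × 6.11 h = 339 Wh = 0.3392 kWh
Total energy = 18.77 + 17.3 + 8.115 + 0.3392 = 44.52 kWh
Cost = 44.52 kWh × €0.218 = €9.71 ≈ €10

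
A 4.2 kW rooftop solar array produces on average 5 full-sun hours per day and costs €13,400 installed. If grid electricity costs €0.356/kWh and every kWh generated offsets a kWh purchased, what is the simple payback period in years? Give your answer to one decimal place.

4.9 years

Daily generation = 4.2 kW × 5 h = 21 kWh
Annual generation = 21 × 365 = 7665 kWh
Annual savings = 7665 × €0.356 = €2,728.74
Payback = €13,400 / €2,728.74 = 4.91 years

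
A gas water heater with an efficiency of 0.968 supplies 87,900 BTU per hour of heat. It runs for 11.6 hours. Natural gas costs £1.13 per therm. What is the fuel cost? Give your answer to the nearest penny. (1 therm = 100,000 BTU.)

£11.90

Heat delivered = 87,900 BTU/h × 11.6 h = 1,019,640 BTU
Gas input = 1,019,640 / 0.968 = 1,053,347 BTU
= 1,053,347 / 100,000 = 10.53 therm
Cost = 10.53 × £1.13/therm = £11.90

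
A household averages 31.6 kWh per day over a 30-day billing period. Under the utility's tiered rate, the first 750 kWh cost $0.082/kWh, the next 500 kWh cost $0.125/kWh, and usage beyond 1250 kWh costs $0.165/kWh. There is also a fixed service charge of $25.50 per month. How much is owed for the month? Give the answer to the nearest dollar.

Usage = 31.6 kWh/day × 30 days = 948 kWh
First 750 kWh × $0.082 = $61.50
Next 198 kWh × $0.125 = $24.75
Remaining tier: 0 kWh (not reached)
Energy charge = $86.25; + service $25.50 = $111.75 ≈ $112

$112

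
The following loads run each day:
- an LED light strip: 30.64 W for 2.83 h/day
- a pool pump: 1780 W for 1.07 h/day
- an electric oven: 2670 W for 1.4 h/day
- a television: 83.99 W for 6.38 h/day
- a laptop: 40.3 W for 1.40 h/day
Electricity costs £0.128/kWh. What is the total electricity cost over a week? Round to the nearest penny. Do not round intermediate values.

£5.66

LED light strip: 30.64 W × 2.83 h × 7 d = 607 Wh = 0.607 kWh
pool pump: 1780 W × 1.07 h × 7 d = 13,332 Wh = 13.33 kWh
electric oven: 2670 W × 1.4 h × 7 d = 26,166 Wh = 26.17 kWh
television: 83.99 W × 6.38 h × 7 d = 3,751 Wh = 3.751 kWh
laptop: 40.3 W × 1.40 h × 7 d = 395 Wh = 0.3949 kWh
Total energy = 0.607 + 13.33 + 26.17 + 3.751 + 0.3949 = 44.25 kWh
Cost = 44.25 kWh × £0.128 = £5.66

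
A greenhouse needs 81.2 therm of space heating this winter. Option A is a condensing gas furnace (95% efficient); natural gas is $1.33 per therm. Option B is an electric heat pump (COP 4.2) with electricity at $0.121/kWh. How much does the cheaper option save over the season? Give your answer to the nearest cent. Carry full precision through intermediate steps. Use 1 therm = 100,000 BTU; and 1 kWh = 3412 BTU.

$45.12

Heat load = 81.2 therm × 100,000 = 8,120,000 BTU
Gas: input = 8,120,000 / 0.95 = 8,547,368 BTU = 85.47 therm → 85.47 × $1.33 = $113.68
Heat pump: 8,120,000 BTU / 3412 = 2,380 kWh heat; / 4.2 = 566.6 kWh in → × $0.121 = $68.56
Difference = |$113.68 − $68.56| = $45.12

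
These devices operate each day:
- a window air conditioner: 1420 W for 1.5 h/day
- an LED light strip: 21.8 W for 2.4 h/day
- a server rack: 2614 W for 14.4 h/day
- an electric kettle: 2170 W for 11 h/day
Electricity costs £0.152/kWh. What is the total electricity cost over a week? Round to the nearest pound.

window air conditioner: 1420 W × 1.5 h × 7 d = 14,910 Wh = 14.91 kWh
LED light strip: 21.8 W × 2.4 h × 7 d = 366 Wh = 0.3662 kWh
server rack: 2614 W × 14.4 h × 7 d = 263,491 Wh = 263.5 kWh
electric kettle: 2170 W × 11 h × 7 d = 167,090 Wh = 167.1 kWh
Total energy = 14.91 + 0.3662 + 263.5 + 167.1 = 445.9 kWh
Cost = 445.9 kWh × £0.152 = £67.77 ≈ £68

£68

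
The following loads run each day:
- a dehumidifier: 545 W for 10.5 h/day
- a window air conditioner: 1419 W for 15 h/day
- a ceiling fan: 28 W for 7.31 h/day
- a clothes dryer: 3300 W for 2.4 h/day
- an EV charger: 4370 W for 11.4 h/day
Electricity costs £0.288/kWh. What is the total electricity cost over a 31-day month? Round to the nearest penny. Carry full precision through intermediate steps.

dehumidifier: 545 W × 10.5 h × 31 d = 177,398 Wh = 177.4 kWh
window air conditioner: 1419 W × 15 h × 31 d = 659,835 Wh = 659.8 kWh
ceiling fan: 28 W × 7.31 h × 31 d = 6,345 Wh = 6.345 kWh
clothes dryer: 3300 W × 2.4 h × 31 d = 245,520 Wh = 245.5 kWh
EV charger: 4370 W × 11.4 h × 31 d = 1,544,358 Wh = 1,544 kWh
Total energy = 177.4 + 659.8 + 6.345 + 245.5 + 1,544 = 2,633 kWh
Cost = 2,633 kWh × £0.288 = £758.44

£758.44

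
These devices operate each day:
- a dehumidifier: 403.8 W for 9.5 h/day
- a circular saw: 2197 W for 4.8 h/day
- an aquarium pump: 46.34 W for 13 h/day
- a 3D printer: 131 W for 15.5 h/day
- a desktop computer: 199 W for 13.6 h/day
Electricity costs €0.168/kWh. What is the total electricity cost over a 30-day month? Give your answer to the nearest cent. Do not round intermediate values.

€99.39

dehumidifier: 403.8 W × 9.5 h × 30 d = 115,083 Wh = 115.1 kWh
circular saw: 2197 W × 4.8 h × 30 d = 316,368 Wh = 316.4 kWh
aquarium pump: 46.34 W × 13 h × 30 d = 18,073 Wh = 18.07 kWh
3D printer: 131 W × 15.5 h × 30 d = 60,915 Wh = 60.91 kWh
desktop computer: 199 W × 13.6 h × 30 d = 81,192 Wh = 81.19 kWh
Total energy = 115.1 + 316.4 + 18.07 + 60.91 + 81.19 = 591.6 kWh
Cost = 591.6 kWh × €0.168 = €99.39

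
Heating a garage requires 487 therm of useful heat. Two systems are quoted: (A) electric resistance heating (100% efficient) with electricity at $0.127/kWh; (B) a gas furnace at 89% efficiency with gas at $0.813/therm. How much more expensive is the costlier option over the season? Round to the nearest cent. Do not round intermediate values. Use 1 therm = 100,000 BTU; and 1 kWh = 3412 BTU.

$1367.82

Heat load = 487 therm × 100,000 = 48,700,000 BTU
Gas: input = 48,700,000 / 0.89 = 54,719,101 BTU = 547.2 therm → 547.2 × $0.813 = $444.87
Electric: 48,700,000 BTU / 3412 = 14,270 kWh → × $0.127 = $1,812.69
Difference = |$444.87 − $1,812.69| = $1,367.82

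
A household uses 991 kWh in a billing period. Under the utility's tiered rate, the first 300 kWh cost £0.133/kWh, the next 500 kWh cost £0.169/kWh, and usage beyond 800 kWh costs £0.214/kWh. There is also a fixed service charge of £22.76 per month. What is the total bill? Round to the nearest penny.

First 300 kWh × £0.133 = £39.90
Next 500 kWh × £0.169 = £84.50
Remaining 191 kWh × £0.214 = £40.87
Energy charge = £165.27; + service £22.76 = £188.03

£188.03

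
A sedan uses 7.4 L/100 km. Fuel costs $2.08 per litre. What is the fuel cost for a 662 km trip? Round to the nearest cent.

Fuel = 7.4 L/100 km × 662 km / 100 = 48.99 L
Cost = 48.99 L × $2.08/L = $101.90

$101.90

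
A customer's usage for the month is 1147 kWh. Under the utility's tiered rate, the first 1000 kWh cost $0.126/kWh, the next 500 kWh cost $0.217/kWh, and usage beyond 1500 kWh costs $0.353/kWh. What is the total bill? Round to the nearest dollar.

$158

First 1000 kWh × $0.126 = $126.00
Next 147 kWh × $0.217 = $31.90
Remaining tier: 0 kWh (not reached)
Total = $157.90 ≈ $158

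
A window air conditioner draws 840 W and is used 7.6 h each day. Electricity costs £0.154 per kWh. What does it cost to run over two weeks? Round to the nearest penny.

Energy = 840 W × 7.6 h/day × 14 days = 89,376 Wh = 89.38 kWh
Cost = 89.38 kWh × £0.154/kWh = £13.76

£13.76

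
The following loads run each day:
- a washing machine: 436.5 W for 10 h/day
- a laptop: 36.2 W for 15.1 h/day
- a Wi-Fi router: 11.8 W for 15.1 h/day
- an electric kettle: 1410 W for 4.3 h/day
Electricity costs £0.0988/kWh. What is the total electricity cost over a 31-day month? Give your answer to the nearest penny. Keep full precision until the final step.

washing machine: 436.5 W × 10 h × 31 d = 135,315 Wh = 135.3 kWh
laptop: 36.2 W × 15.1 h × 31 d = 16,945 Wh = 16.95 kWh
Wi-Fi router: 11.8 W × 15.1 h × 31 d = 5,524 Wh = 5.524 kWh
electric kettle: 1410 W × 4.3 h × 31 d = 187,953 Wh = 188 kWh
Total energy = 135.3 + 16.95 + 5.524 + 188 = 345.7 kWh
Cost = 345.7 kWh × £0.0988 = £34.16

£34.16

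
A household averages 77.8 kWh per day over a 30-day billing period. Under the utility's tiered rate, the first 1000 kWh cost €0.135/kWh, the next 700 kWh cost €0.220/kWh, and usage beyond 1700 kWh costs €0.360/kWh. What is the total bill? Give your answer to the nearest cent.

Usage = 77.8 kWh/day × 30 days = 2334 kWh
First 1000 kWh × €0.135 = €135.00
Next 700 kWh × €0.220 = €154.00
Remaining 634 kWh × €0.360 = €228.24
Total = €517.24

€517.24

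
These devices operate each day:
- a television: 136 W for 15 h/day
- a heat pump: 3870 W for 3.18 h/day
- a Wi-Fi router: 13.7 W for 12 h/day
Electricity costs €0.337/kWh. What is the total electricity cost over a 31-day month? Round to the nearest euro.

television: 136 W × 15 h × 31 d = 63,240 Wh = 63.24 kWh
heat pump: 3870 W × 3.18 h × 31 d = 381,505 Wh = 381.5 kWh
Wi-Fi router: 13.7 W × 12 h × 31 d = 5,096 Wh = 5.096 kWh
Total energy = 63.24 + 381.5 + 5.096 = 449.8 kWh
Cost = 449.8 kWh × €0.337 = €151.60 ≈ €152

€152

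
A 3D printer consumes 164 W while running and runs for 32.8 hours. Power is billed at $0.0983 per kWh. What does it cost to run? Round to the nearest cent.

Energy = 164 W × 32.8 h = 5,379 Wh = 5.379 kWh
Cost = 5.379 kWh × $0.0983/kWh = $0.53

$0.53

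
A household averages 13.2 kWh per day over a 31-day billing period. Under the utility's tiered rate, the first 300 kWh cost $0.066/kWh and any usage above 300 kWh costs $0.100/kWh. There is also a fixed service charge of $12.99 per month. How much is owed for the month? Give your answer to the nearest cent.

Usage = 13.2 kWh/day × 31 days = 409.2 kWh
First 300 kWh × $0.066 = $19.80
Remaining 109.2 kWh × $0.100 = $10.92
Energy charge = $30.72; + service $12.99 = $43.71

$43.71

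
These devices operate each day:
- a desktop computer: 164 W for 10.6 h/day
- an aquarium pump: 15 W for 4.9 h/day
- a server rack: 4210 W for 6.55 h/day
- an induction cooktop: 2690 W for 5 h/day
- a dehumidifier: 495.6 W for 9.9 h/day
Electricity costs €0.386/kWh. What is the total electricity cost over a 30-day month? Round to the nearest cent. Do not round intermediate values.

€552.87

desktop computer: 164 W × 10.6 h × 30 d = 52,152 Wh = 52.15 kWh
aquarium pump: 15 W × 4.9 h × 30 d = 2,205 Wh = 2.205 kWh
server rack: 4210 W × 6.55 h × 30 d = 827,265 Wh = 827.3 kWh
induction cooktop: 2690 W × 5 h × 30 d = 403,500 Wh = 403.5 kWh
dehumidifier: 495.6 W × 9.9 h × 30 d = 147,193 Wh = 147.2 kWh
Total energy = 52.15 + 2.205 + 827.3 + 403.5 + 147.2 = 1,432 kWh
Cost = 1,432 kWh × €0.386 = €552.87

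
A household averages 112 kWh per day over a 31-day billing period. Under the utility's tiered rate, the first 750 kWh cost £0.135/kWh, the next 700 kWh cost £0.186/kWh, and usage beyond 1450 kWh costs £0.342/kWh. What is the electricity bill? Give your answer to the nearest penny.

£922.97

Usage = 112 kWh/day × 31 days = 3472 kWh
First 750 kWh × £0.135 = £101.25
Next 700 kWh × £0.186 = £130.20
Remaining 2022 kWh × £0.342 = £691.52
Total = £922.97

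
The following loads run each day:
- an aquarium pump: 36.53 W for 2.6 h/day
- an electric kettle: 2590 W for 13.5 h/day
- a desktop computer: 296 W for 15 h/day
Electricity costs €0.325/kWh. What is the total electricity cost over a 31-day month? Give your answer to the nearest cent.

aquarium pump: 36.53 W × 2.6 h × 31 d = 2,944 Wh = 2.944 kWh
electric kettle: 2590 W × 13.5 h × 31 d = 1,083,915 Wh = 1,084 kWh
desktop computer: 296 W × 15 h × 31 d = 137,640 Wh = 137.6 kWh
Total energy = 2.944 + 1,084 + 137.6 = 1,224 kWh
Cost = 1,224 kWh × €0.325 = €397.96

€397.96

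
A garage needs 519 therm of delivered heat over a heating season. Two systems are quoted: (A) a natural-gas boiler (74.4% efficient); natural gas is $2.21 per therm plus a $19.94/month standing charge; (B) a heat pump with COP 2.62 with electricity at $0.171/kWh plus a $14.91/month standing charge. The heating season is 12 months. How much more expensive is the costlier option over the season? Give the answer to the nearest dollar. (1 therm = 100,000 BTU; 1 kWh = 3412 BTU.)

$609

Heat load = 519 therm × 100,000 = 51,900,000 BTU
Gas: input = 51,900,000 / 0.744 = 69,758,065 BTU = 697.6 therm → 697.6 × $2.21 = $1,541.65; + 12 × $19.94 standing = $1,780.93
Heat pump: 51,900,000 BTU / 3412 = 15,210 kWh heat; / 2.62 = 5,806 kWh in → × $0.171 = $992.78; + 12 × $14.91 standing = $1,171.70
Difference = |$1,780.93 − $1,171.70| = $609.23 ≈ $609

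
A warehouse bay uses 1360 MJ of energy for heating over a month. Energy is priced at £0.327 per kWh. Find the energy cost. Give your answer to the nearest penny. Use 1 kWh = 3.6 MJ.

£123.53

1360 MJ × (0.27778 kWh/MJ) = 377.8 kWh
Cost = 377.8 kWh × £0.327/kWh = £123.53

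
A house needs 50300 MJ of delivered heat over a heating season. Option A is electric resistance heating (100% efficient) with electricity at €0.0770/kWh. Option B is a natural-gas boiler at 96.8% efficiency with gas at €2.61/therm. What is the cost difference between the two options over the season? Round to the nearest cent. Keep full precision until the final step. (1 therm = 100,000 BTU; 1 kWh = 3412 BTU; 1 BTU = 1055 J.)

€209.56

Heat load = 50300 MJ = 50,300,000,000 J / 1055 = 47,677,725 BTU
Gas: input = 47,677,725 / 0.968 = 49,253,848 BTU = 492.5 therm → 492.5 × €2.61 = €1,285.53
Electric: 47,677,725 BTU / 3412 = 13,970 kWh → × €0.0770 = €1,075.96
Difference = |€1,285.53 − €1,075.96| = €209.56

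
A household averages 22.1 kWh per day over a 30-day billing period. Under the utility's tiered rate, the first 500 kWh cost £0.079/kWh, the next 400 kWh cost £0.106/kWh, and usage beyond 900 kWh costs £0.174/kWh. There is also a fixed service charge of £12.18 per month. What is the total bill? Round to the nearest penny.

Usage = 22.1 kWh/day × 30 days = 663 kWh
First 500 kWh × £0.079 = £39.50
Next 163 kWh × £0.106 = £17.28
Remaining tier: 0 kWh (not reached)
Energy charge = £56.78; + service £12.18 = £68.96

£68.96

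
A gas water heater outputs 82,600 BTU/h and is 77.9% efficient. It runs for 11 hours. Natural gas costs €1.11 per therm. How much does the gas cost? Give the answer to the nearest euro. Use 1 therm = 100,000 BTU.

Heat delivered = 82,600 BTU/h × 11 h = 908,600 BTU
Gas input = 908,600 / 0.779 = 1,166,367 BTU
= 1,166,367 / 100,000 = 11.66 therm
Cost = 11.66 × €1.11/therm = €12.95 ≈ €13

€13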